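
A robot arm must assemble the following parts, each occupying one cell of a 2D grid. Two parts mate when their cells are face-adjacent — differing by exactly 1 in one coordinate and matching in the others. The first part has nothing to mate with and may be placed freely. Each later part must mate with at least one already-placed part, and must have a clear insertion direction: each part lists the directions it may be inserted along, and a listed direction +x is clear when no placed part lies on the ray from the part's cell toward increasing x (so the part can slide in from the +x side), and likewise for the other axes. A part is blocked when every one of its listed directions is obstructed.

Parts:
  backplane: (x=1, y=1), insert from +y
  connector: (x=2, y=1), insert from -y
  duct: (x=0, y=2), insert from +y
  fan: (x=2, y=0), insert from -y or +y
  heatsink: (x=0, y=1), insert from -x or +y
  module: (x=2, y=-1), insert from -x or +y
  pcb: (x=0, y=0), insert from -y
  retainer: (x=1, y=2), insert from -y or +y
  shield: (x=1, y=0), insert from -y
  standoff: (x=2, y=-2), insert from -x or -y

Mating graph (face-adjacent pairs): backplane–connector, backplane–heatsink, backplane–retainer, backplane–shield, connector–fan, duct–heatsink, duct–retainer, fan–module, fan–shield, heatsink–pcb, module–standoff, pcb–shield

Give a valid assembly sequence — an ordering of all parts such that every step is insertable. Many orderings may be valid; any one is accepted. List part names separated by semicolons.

backplane; retainer; connector; heatsink; pcb; duct; fan; module; standoff; shield

1. backplane@(1, 1) [+y clear] — {backplane}
2. retainer@(1, 2) [+y clear] — {backplane, retainer}
3. connector@(2, 1) [-y clear] — {backplane, connector, retainer}
4. heatsink@(0, 1) [-x clear] — {backplane, connector, heatsink, retainer}
5. pcb@(0, 0) [-y clear] — {backplane, connector, heatsink, pcb, retainer}
6. duct@(0, 2) [+y clear] — {backplane, connector, duct, heatsink, pcb, retainer}
7. fan@(2, 0) [-y clear] — {backplane, connector, duct, fan, heatsink, pcb, retainer}
8. module@(2, -1) [-x clear] — {backplane, connector, duct, fan, heatsink, module, pcb, retainer}
9. standoff@(2, -2) [-x clear] — {backplane, connector, duct, fan, heatsink, module, pcb, retainer, standoff}
10. shield@(1, 0) [-y clear] — {backplane, connector, duct, fan, heatsink, module, pcb, retainer, shield, standoff}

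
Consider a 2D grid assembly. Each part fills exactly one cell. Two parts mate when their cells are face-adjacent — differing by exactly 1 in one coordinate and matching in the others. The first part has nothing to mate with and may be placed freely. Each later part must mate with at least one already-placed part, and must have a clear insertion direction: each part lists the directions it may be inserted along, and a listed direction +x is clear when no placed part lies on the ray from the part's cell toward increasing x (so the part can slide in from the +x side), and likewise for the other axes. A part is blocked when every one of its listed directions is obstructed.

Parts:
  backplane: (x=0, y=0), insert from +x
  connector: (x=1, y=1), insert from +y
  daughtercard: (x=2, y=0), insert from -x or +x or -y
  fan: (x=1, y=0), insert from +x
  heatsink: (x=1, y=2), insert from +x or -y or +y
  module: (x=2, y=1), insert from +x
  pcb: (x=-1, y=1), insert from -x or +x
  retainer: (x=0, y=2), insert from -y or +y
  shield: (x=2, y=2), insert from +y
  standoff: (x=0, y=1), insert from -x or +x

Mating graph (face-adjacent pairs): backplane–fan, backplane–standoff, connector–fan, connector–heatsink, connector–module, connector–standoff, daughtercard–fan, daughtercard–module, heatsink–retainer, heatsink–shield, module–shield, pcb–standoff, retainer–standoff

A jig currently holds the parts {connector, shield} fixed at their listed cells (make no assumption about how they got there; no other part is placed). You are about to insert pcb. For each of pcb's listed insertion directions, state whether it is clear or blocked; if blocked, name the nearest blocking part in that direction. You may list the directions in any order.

-x: ray from pcb(-1, 1) has no placed part ⇒ clear
+x: nearest on ray is connector@(1, 1) ⇒ blocked

+x: blocked by connector; -x: clear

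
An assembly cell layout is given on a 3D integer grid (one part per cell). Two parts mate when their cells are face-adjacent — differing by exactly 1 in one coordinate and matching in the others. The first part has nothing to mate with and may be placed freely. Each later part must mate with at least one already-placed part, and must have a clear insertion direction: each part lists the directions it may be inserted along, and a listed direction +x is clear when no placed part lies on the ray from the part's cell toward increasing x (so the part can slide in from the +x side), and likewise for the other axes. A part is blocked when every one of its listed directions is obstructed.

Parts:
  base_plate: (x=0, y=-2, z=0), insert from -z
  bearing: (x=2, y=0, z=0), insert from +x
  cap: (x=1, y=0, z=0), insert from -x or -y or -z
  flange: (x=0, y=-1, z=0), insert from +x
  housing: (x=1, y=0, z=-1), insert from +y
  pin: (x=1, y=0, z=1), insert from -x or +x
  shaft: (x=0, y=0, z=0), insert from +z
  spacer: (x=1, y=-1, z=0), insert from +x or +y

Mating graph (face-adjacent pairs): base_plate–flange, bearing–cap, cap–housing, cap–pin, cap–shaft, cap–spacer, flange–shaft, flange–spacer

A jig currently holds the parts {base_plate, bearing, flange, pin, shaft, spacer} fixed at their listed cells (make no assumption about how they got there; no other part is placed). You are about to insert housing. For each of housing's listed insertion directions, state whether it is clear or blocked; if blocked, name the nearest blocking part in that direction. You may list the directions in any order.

+y: clear

+y: ray from housing(1, 0, -1) has no placed part ⇒ clear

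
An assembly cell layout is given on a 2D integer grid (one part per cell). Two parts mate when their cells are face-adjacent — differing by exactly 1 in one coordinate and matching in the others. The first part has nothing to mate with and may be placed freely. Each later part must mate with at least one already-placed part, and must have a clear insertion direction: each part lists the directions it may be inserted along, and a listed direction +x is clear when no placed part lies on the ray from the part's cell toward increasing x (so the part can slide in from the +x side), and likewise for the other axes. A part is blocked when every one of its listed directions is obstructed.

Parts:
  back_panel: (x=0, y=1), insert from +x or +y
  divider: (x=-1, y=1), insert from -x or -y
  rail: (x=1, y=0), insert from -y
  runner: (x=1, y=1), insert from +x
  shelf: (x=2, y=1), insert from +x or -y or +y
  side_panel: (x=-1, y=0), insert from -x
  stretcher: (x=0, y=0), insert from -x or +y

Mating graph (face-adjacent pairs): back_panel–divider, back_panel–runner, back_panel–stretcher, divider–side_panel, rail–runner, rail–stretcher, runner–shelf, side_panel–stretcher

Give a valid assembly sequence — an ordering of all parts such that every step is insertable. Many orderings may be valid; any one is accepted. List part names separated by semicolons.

1. runner@(1, 1) [+x clear] — {runner}
2. shelf@(2, 1) [+x clear] — {runner, shelf}
3. back_panel@(0, 1) [+y clear] — {back_panel, runner, shelf}
4. divider@(-1, 1) [-x clear] — {back_panel, divider, runner, shelf}
5. stretcher@(0, 0) [-x clear] — {back_panel, divider, runner, shelf, stretcher}
6. side_panel@(-1, 0) [-x clear] — {back_panel, divider, runner, shelf, side_panel, stretcher}
7. rail@(1, 0) [-y clear] — {back_panel, divider, rail, runner, shelf, side_panel, stretcher}

runner; shelf; back_panel; divider; stretcher; side_panel; rail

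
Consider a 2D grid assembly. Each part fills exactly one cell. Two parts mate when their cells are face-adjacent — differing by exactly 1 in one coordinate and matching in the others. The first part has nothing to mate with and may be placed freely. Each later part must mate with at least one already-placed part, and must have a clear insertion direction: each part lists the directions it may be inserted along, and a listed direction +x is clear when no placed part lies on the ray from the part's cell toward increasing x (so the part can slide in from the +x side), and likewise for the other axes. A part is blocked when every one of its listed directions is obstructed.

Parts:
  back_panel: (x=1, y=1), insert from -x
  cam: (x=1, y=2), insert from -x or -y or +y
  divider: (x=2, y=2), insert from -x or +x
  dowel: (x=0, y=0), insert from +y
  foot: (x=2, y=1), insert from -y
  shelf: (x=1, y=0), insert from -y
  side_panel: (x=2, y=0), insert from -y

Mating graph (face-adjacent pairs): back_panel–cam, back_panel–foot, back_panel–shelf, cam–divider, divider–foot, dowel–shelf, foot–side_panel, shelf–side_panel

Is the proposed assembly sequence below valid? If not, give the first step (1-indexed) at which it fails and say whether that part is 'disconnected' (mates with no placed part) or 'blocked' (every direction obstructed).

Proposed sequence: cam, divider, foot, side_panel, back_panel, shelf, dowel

Valid

1. cam@(1, 2) [-x clear] — {cam}
2. divider@(2, 2) [+x clear] — {cam, divider}
3. foot@(2, 1) [-y clear] — {cam, divider, foot}
4. side_panel@(2, 0) [-y clear] — {cam, divider, foot, side_panel}
5. back_panel@(1, 1) [-x clear] — {back_panel, cam, divider, foot, side_panel}
6. shelf@(1, 0) [-y clear] — {back_panel, cam, divider, foot, shelf, side_panel}
7. dowel@(0, 0) [+y clear] — {back_panel, cam, divider, dowel, foot, shelf, side_panel}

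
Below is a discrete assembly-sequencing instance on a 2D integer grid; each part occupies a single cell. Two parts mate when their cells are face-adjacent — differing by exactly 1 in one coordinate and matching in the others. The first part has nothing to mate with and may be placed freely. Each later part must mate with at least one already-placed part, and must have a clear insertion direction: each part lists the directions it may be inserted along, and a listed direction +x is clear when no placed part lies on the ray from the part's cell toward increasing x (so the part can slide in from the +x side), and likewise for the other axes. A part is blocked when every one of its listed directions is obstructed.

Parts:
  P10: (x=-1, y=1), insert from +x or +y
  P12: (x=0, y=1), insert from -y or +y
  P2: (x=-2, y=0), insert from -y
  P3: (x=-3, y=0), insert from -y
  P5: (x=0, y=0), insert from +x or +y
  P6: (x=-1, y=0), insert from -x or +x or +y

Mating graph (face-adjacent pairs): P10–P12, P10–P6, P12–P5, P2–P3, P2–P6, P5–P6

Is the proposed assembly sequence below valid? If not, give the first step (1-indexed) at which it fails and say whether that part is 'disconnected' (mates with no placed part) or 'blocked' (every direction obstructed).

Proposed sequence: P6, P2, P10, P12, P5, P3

Valid

1. P6@(-1, 0) [-x clear] — {P6}
2. P2@(-2, 0) [-y clear] — {P2, P6}
3. P10@(-1, 1) [+x clear] — {P10, P2, P6}
4. P12@(0, 1) [-y clear] — {P10, P12, P2, P6}
5. P5@(0, 0) [+x clear] — {P10, P12, P2, P5, P6}
6. P3@(-3, 0) [-y clear] — {P10, P12, P2, P3, P5, P6}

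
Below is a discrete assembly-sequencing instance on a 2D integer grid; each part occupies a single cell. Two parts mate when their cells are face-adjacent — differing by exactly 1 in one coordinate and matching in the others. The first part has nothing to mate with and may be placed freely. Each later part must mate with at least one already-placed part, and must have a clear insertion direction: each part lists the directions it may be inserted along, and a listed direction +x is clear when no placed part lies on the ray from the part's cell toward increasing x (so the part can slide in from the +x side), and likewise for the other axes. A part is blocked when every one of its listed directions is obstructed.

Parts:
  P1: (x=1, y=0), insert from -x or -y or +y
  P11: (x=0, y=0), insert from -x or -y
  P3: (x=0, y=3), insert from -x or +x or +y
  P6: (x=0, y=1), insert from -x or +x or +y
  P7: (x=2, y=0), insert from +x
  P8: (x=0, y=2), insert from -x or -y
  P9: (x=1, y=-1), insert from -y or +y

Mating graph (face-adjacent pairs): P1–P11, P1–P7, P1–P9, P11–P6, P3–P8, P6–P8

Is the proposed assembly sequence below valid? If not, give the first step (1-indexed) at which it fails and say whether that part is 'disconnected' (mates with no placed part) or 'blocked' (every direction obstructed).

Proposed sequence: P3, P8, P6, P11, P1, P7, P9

1. P3@(0, 3) [-x clear] — {P3}
2. P8@(0, 2) [-x clear] — {P3, P8}
3. P6@(0, 1) [-x clear] — {P3, P6, P8}
4. P11@(0, 0) [-x clear] — {P11, P3, P6, P8}
5. P1@(1, 0) [-y clear] — {P1, P11, P3, P6, P8}
6. P7@(2, 0) [+x clear] — {P1, P11, P3, P6, P7, P8}
7. P9@(1, -1) [-y clear] — {P1, P11, P3, P6, P7, P8, P9}

Valid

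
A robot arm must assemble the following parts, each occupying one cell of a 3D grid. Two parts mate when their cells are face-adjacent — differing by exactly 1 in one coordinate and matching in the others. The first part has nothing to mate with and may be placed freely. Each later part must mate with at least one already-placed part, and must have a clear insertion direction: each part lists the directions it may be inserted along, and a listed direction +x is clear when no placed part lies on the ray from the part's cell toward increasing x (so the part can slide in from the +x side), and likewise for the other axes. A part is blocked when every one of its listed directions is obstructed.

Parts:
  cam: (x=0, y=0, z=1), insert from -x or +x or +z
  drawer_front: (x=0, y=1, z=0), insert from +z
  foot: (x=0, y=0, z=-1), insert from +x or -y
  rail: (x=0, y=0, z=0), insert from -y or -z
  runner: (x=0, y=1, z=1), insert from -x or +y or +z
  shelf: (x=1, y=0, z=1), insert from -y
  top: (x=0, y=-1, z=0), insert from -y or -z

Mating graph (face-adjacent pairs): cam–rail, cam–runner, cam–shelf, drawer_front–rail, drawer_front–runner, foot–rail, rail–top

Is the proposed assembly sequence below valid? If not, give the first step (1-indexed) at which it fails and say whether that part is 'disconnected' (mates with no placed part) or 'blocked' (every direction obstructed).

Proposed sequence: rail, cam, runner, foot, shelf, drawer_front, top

Invalid at step 6 (blocked)

1. rail@(0, 0, 0) [-y clear] — {rail}
2. cam@(0, 0, 1) [-x clear] — {cam, rail}
3. runner@(0, 1, 1) [-x clear] — {cam, rail, runner}
4. foot@(0, 0, -1) [+x clear] — {cam, foot, rail, runner}
5. shelf@(1, 0, 1) [-y clear] — {cam, foot, rail, runner, shelf}
6. drawer_front@(0, 1, 0) — +z all obstructed ⇒ blocked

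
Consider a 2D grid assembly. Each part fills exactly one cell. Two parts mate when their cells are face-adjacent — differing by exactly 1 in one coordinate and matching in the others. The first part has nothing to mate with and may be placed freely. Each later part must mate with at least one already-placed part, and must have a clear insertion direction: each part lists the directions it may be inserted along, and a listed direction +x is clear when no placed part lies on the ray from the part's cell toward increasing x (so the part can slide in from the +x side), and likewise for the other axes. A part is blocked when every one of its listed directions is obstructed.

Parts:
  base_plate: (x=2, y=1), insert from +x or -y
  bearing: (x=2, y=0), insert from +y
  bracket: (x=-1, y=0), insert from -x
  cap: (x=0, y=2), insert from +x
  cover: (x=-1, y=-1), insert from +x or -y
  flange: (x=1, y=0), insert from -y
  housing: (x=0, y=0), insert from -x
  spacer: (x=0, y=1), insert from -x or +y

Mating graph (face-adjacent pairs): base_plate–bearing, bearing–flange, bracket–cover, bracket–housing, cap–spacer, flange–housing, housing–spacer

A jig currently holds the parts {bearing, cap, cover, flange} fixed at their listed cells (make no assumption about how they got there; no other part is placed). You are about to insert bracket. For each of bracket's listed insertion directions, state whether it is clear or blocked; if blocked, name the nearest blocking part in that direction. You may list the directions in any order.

-x: ray from bracket(-1, 0) has no placed part ⇒ clear

-x: clear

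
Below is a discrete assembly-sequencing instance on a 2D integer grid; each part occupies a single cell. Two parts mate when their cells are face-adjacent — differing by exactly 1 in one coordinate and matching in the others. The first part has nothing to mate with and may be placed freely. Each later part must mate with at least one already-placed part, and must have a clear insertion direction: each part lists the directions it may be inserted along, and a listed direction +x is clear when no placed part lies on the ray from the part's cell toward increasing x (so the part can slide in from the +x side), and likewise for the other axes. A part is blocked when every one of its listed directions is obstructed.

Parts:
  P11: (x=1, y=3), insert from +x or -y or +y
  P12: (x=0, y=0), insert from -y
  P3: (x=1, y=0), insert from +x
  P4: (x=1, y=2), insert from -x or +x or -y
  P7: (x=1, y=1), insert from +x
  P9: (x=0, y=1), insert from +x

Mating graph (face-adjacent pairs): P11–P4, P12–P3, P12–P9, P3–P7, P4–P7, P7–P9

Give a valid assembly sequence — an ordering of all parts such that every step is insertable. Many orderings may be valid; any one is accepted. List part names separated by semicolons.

P9; P7; P4; P11; P3; P12

1. P9@(0, 1) [+x clear] — {P9}
2. P7@(1, 1) [+x clear] — {P7, P9}
3. P4@(1, 2) [-x clear] — {P4, P7, P9}
4. P11@(1, 3) [+x clear] — {P11, P4, P7, P9}
5. P3@(1, 0) [+x clear] — {P11, P3, P4, P7, P9}
6. P12@(0, 0) [-y clear] — {P11, P12, P3, P4, P7, P9}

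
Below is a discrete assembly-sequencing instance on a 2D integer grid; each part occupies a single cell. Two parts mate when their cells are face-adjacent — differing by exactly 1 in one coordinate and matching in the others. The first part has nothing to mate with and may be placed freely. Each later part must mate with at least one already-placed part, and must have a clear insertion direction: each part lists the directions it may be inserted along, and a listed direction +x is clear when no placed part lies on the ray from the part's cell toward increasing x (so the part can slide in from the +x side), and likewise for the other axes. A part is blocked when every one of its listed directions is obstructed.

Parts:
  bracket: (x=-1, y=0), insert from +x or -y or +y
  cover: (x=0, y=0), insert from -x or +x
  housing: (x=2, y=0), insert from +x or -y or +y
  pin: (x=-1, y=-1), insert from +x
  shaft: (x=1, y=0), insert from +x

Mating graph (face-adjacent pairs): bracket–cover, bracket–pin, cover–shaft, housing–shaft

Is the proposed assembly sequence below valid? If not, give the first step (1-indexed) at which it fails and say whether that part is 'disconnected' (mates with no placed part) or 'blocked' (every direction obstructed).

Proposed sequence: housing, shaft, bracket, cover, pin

Invalid at step 2 (blocked)

1. housing@(2, 0) [+x clear] — {housing}
2. shaft@(1, 0) — +x all obstructed ⇒ blocked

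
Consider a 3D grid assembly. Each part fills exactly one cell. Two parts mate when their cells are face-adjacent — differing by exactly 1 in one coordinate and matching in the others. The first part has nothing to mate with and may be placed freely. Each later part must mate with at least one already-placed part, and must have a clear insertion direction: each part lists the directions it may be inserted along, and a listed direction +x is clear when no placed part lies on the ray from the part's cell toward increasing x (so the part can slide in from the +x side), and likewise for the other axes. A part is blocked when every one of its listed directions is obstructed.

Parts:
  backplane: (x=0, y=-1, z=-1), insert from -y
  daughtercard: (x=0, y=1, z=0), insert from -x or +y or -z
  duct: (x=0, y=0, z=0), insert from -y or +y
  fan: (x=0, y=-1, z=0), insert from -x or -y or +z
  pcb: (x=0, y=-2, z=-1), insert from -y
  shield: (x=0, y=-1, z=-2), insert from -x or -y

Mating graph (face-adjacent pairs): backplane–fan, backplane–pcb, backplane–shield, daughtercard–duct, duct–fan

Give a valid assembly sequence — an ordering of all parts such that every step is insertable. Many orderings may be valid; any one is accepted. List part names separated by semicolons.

1. duct@(0, 0, 0) [-y clear] — {duct}
2. fan@(0, -1, 0) [-x clear] — {duct, fan}
3. daughtercard@(0, 1, 0) [-x clear] — {daughtercard, duct, fan}
4. backplane@(0, -1, -1) [-y clear] — {backplane, daughtercard, duct, fan}
5. pcb@(0, -2, -1) [-y clear] — {backplane, daughtercard, duct, fan, pcb}
6. shield@(0, -1, -2) [-x clear] — {backplane, daughtercard, duct, fan, pcb, shield}

duct; fan; daughtercard; backplane; pcb; shield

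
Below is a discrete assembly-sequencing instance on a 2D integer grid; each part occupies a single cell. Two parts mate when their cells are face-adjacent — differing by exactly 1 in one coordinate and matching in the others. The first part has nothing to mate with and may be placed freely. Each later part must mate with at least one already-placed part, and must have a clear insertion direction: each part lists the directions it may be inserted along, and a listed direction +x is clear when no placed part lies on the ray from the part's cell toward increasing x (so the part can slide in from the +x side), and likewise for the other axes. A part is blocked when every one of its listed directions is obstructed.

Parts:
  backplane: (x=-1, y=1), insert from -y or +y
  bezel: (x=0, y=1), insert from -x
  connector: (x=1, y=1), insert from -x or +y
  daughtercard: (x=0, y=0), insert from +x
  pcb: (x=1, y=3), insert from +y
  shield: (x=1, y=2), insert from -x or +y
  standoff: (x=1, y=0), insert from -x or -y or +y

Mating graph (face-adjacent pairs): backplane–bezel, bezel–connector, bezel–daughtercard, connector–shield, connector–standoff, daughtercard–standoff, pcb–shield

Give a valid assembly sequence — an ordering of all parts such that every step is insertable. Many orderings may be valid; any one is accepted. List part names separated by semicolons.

1. shield@(1, 2) [-x clear] — {shield}
2. pcb@(1, 3) [+y clear] — {pcb, shield}
3. connector@(1, 1) [-x clear] — {connector, pcb, shield}
4. bezel@(0, 1) [-x clear] — {bezel, connector, pcb, shield}
5. daughtercard@(0, 0) [+x clear] — {bezel, connector, daughtercard, pcb, shield}
6. standoff@(1, 0) [-y clear] — {bezel, connector, daughtercard, pcb, shield, standoff}
7. backplane@(-1, 1) [-y clear] — {backplane, bezel, connector, daughtercard, pcb, shield, standoff}

shield; pcb; connector; bezel; daughtercard; standoff; backplane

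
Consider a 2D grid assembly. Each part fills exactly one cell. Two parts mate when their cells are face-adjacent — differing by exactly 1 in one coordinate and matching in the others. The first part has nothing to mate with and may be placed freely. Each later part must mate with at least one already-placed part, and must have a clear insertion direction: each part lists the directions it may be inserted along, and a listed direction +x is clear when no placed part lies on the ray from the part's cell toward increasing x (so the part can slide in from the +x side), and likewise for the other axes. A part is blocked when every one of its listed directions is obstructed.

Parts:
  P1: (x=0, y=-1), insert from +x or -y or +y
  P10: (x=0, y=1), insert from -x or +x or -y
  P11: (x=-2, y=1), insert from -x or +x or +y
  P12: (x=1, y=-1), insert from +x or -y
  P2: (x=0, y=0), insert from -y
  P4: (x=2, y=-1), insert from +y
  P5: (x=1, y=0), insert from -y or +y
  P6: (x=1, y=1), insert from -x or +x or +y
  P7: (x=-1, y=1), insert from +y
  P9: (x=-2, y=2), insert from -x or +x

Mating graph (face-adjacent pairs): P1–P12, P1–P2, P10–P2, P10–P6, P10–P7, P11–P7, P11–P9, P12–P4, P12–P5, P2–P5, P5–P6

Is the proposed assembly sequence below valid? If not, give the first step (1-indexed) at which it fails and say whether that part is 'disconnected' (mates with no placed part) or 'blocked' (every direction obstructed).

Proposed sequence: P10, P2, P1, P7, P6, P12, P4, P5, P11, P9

1. P10@(0, 1) [-x clear] — {P10}
2. P2@(0, 0) [-y clear] — {P10, P2}
3. P1@(0, -1) [+x clear] — {P1, P10, P2}
4. P7@(-1, 1) [+y clear] — {P1, P10, P2, P7}
5. P6@(1, 1) [+x clear] — {P1, P10, P2, P6, P7}
6. P12@(1, -1) [+x clear] — {P1, P10, P12, P2, P6, P7}
7. P4@(2, -1) [+y clear] — {P1, P10, P12, P2, P4, P6, P7}
8. P5@(1, 0) — -y/+y all obstructed ⇒ blocked

Invalid at step 8 (blocked)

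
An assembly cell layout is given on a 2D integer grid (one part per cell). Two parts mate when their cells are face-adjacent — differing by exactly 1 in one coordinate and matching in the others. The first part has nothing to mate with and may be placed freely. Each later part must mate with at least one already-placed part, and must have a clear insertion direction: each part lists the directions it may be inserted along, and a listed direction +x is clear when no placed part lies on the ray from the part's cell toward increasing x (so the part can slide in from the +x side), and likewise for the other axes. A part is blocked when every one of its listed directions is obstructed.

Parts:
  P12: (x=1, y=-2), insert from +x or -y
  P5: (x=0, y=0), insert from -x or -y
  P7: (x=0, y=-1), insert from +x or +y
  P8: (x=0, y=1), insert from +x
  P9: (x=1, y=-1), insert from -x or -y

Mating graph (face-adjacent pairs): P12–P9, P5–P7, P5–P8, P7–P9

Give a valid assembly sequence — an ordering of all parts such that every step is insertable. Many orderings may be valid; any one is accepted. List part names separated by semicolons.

1. P8@(0, 1) [+x clear] — {P8}
2. P5@(0, 0) [-x clear] — {P5, P8}
3. P7@(0, -1) [+x clear] — {P5, P7, P8}
4. P9@(1, -1) [-y clear] — {P5, P7, P8, P9}
5. P12@(1, -2) [+x clear] — {P12, P5, P7, P8, P9}

P8; P5; P7; P9; P12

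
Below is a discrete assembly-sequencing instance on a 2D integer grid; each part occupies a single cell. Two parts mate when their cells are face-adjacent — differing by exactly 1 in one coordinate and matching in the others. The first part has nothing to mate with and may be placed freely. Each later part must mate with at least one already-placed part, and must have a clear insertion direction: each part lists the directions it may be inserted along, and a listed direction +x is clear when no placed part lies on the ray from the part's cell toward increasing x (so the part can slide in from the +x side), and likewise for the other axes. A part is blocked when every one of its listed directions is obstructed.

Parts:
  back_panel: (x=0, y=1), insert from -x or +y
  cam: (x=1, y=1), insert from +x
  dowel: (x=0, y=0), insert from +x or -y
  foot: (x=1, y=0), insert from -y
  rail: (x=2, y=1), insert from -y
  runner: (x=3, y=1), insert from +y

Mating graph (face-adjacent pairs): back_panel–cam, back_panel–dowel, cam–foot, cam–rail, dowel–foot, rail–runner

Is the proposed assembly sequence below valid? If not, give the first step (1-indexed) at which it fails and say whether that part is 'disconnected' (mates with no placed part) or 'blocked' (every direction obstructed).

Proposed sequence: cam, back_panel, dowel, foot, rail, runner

1. cam@(1, 1) [+x clear] — {cam}
2. back_panel@(0, 1) [-x clear] — {back_panel, cam}
3. dowel@(0, 0) [+x clear] — {back_panel, cam, dowel}
4. foot@(1, 0) [-y clear] — {back_panel, cam, dowel, foot}
5. rail@(2, 1) [-y clear] — {back_panel, cam, dowel, foot, rail}
6. runner@(3, 1) [+y clear] — {back_panel, cam, dowel, foot, rail, runner}

Valid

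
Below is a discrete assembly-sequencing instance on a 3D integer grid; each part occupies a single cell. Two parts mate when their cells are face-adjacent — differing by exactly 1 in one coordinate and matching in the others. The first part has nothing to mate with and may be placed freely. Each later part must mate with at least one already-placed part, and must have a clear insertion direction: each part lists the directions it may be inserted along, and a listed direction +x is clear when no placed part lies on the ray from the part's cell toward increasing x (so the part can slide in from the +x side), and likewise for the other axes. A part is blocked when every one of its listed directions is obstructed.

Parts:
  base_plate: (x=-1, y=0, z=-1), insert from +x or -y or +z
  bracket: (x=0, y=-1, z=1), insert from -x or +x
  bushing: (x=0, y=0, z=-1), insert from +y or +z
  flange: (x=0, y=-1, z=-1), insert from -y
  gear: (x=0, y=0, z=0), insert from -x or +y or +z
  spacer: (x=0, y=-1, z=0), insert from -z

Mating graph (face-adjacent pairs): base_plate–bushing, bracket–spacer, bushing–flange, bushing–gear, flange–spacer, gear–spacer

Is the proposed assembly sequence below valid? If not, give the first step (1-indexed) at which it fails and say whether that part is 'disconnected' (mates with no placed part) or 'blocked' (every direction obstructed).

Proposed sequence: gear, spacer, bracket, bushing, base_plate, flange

1. gear@(0, 0, 0) [-x clear] — {gear}
2. spacer@(0, -1, 0) [-z clear] — {gear, spacer}
3. bracket@(0, -1, 1) [-x clear] — {bracket, gear, spacer}
4. bushing@(0, 0, -1) [+y clear] — {bracket, bushing, gear, spacer}
5. base_plate@(-1, 0, -1) [-y clear] — {base_plate, bracket, bushing, gear, spacer}
6. flange@(0, -1, -1) [-y clear] — {base_plate, bracket, bushing, flange, gear, spacer}

Valid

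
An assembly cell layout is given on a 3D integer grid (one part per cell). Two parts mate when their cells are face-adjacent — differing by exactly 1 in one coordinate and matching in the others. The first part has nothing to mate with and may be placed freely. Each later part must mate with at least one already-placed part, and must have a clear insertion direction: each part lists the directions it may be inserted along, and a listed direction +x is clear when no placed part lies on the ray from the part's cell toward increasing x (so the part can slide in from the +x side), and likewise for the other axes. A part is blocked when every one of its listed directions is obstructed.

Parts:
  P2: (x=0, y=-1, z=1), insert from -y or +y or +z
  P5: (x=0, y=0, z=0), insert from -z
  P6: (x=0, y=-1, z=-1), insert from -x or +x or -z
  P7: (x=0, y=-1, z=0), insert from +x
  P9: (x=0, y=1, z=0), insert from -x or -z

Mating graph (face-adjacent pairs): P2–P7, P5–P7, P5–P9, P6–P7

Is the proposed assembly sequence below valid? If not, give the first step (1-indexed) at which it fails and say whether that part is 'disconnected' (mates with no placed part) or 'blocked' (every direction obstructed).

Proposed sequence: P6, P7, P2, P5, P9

1. P6@(0, -1, -1) [-x clear] — {P6}
2. P7@(0, -1, 0) [+x clear] — {P6, P7}
3. P2@(0, -1, 1) [-y clear] — {P2, P6, P7}
4. P5@(0, 0, 0) [-z clear] — {P2, P5, P6, P7}
5. P9@(0, 1, 0) [-x clear] — {P2, P5, P6, P7, P9}

Valid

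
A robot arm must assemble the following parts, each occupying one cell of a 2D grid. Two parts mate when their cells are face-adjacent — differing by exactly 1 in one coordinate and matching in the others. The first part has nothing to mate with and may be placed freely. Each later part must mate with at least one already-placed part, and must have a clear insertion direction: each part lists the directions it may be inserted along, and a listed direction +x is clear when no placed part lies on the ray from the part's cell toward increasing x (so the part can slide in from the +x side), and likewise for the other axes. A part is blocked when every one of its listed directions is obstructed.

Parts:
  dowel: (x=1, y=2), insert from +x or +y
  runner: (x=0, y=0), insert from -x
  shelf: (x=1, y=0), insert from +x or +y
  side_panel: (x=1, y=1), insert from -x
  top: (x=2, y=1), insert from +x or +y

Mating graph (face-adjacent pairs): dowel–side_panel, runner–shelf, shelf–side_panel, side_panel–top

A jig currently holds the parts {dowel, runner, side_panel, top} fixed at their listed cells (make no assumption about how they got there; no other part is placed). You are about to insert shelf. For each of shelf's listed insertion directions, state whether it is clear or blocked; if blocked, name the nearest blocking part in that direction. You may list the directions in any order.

+x: ray from shelf(1, 0) has no placed part ⇒ clear
+y: nearest on ray is side_panel@(1, 1) ⇒ blocked

+x: clear; +y: blocked by side_panel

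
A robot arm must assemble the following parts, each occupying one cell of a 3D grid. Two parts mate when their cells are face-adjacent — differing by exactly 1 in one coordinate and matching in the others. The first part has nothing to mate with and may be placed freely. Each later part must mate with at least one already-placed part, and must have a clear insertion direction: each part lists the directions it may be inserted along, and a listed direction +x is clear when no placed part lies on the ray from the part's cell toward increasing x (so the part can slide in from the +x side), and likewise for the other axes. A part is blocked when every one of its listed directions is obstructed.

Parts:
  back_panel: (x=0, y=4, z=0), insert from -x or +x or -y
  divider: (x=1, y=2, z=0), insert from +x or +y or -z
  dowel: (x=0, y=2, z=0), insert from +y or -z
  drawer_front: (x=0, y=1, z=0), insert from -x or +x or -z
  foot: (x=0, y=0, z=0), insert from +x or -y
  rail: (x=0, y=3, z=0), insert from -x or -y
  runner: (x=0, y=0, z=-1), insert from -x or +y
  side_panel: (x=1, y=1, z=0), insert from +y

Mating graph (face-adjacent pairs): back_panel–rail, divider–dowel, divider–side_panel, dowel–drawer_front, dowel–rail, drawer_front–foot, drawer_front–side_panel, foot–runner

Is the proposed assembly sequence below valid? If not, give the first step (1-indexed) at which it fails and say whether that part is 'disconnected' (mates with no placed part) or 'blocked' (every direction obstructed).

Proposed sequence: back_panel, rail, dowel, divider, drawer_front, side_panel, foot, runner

Invalid at step 6 (blocked)

1. back_panel@(0, 4, 0) [-x clear] — {back_panel}
2. rail@(0, 3, 0) [-x clear] — {back_panel, rail}
3. dowel@(0, 2, 0) [-z clear] — {back_panel, dowel, rail}
4. divider@(1, 2, 0) [+x clear] — {back_panel, divider, dowel, rail}
5. drawer_front@(0, 1, 0) [-x clear] — {back_panel, divider, dowel, drawer_front, rail}
6. side_panel@(1, 1, 0) — +y all obstructed ⇒ blocked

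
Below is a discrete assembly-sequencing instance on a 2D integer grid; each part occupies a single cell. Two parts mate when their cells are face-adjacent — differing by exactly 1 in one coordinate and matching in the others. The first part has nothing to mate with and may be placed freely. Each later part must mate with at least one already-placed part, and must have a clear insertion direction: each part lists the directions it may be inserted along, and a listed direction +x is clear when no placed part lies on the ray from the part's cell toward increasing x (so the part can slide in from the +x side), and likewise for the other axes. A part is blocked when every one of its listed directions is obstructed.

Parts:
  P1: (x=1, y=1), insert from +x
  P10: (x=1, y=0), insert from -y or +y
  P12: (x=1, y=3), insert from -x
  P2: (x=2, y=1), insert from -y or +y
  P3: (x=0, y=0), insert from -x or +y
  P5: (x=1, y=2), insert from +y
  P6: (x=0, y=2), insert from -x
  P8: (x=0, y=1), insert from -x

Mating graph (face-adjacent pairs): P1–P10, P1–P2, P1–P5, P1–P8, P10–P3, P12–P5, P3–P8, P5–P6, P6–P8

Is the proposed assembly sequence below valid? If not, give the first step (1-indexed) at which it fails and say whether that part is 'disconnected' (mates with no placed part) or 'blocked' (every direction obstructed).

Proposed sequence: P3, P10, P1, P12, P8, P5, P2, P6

Invalid at step 4 (disconnected)

1. P3@(0, 0) [-x clear] — {P3}
2. P10@(1, 0) [-y clear] — {P10, P3}
3. P1@(1, 1) [+x clear] — {P1, P10, P3}
4. P12@(1, 3) — no placed neighbour ⇒ disconnected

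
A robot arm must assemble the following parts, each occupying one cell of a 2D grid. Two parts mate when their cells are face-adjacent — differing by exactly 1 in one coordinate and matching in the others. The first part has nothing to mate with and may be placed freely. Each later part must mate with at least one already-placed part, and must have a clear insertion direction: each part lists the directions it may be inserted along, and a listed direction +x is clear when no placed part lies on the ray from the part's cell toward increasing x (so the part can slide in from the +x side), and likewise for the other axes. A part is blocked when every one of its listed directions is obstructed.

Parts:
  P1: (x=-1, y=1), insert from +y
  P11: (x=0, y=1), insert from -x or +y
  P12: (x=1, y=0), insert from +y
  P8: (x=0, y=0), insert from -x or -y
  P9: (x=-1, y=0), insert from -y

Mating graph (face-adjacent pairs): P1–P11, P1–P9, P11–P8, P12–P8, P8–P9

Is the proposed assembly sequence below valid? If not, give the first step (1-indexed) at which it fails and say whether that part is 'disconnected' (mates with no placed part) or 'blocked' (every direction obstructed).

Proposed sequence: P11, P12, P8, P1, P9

Invalid at step 2 (disconnected)

1. P11@(0, 1) [-x clear] — {P11}
2. P12@(1, 0) — no placed neighbour ⇒ disconnected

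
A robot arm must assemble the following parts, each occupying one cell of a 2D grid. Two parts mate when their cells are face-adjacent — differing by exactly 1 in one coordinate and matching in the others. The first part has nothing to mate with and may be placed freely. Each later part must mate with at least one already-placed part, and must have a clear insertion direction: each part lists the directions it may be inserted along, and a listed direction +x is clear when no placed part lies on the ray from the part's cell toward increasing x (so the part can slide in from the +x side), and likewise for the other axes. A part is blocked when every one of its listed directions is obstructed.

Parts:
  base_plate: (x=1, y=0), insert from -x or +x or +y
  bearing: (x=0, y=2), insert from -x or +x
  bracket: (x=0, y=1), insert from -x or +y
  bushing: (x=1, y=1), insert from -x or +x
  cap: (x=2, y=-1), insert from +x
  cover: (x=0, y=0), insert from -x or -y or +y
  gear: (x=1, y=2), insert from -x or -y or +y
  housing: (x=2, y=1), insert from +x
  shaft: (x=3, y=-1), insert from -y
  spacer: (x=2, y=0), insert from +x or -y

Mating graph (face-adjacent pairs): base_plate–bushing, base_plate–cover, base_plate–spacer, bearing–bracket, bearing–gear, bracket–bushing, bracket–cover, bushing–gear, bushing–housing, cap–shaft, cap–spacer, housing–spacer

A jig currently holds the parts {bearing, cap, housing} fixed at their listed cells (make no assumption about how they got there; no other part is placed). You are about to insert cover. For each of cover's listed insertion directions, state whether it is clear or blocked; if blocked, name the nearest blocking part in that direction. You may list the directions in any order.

+y: blocked by bearing; -x: clear; -y: clear

-x: ray from cover(0, 0) has no placed part ⇒ clear
-y: ray from cover(0, 0) has no placed part ⇒ clear
+y: nearest on ray is bearing@(0, 2) ⇒ blocked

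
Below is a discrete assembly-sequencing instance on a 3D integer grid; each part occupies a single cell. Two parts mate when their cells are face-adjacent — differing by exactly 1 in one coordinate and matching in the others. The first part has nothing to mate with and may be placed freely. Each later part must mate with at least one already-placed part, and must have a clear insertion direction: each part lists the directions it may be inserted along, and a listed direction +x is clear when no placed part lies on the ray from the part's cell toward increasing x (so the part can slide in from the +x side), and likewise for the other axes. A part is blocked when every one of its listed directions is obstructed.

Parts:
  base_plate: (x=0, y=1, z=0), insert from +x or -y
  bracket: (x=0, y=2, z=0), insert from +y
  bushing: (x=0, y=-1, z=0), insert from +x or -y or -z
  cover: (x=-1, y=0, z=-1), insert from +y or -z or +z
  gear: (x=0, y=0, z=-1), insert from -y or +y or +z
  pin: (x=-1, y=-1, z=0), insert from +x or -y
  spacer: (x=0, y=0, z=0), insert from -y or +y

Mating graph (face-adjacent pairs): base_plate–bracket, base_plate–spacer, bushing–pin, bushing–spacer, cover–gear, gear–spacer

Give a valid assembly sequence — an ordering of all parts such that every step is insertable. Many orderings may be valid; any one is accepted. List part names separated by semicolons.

bushing; pin; spacer; base_plate; bracket; gear; cover

1. bushing@(0, -1, 0) [+x clear] — {bushing}
2. pin@(-1, -1, 0) [-y clear] — {bushing, pin}
3. spacer@(0, 0, 0) [+y clear] — {bushing, pin, spacer}
4. base_plate@(0, 1, 0) [+x clear] — {base_plate, bushing, pin, spacer}
5. bracket@(0, 2, 0) [+y clear] — {base_plate, bracket, bushing, pin, spacer}
6. gear@(0, 0, -1) [-y clear] — {base_plate, bracket, bushing, gear, pin, spacer}
7. cover@(-1, 0, -1) [+y clear] — {base_plate, bracket, bushing, cover, gear, pin, spacer}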